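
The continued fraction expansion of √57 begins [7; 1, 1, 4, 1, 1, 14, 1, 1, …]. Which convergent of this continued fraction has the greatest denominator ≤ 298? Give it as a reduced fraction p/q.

2197/291

a_0 = 7: 7/1  (≤ bound)
a_1 = 1: 8/1  (≤ bound)
a_2 = 1: 15/2  (≤ bound)
a_3 = 4: 68/9  (≤ bound)
a_4 = 1: 83/11  (≤ bound)
a_5 = 1: 151/20  (≤ bound)
a_6 = 14: 2197/291  (≤ bound)
a_7 = 1: 2348/311  (> 298, stop)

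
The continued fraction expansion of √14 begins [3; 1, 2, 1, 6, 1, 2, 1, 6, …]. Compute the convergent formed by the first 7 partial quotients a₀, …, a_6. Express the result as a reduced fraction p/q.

Build up convergents one term at a time:
a_0 = 3: 3/1
a_1 = 1: 4/1
a_2 = 2: 11/3
a_3 = 1: 15/4
a_4 = 6: 101/27
a_5 = 1: 116/31
a_6 = 2: 333/89

333/89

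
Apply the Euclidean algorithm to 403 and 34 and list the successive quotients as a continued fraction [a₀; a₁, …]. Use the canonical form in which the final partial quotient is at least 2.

Repeatedly divide and take the remainder:
403 ÷ 34 → quotient 11, remainder 29
34 ÷ 29 → quotient 1, remainder 5
29 ÷ 5 → quotient 5, remainder 4
5 ÷ 4 → quotient 1, remainder 1
4 ÷ 1 → quotient 4, remainder 0

[11; 1, 5, 1, 4]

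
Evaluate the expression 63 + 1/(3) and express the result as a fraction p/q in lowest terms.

190/3

Start with 3.
63 + 1/(3/1) = 63 + 1/3 = 190/3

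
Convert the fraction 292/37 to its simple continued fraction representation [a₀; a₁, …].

292 = 7·37 + 33, so a_0 = 7
37 = 1·33 + 4, so a_1 = 1
33 = 8·4 + 1, so a_2 = 8
4 = 4·1 + 0, so a_3 = 4

[7; 1, 8, 4]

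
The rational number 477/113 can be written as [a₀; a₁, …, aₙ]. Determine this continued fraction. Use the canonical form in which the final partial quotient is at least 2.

[4; 4, 1, 1, 12]

477 ÷ 113 → quotient 4, remainder 25
113 ÷ 25 → quotient 4, remainder 13
25 ÷ 13 → quotient 1, remainder 12
13 ÷ 12 → quotient 1, remainder 1
12 ÷ 1 → quotient 12, remainder 0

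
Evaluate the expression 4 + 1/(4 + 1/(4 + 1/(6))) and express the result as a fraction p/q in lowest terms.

Start with 6.
4 + 1/(6/1) = 4 + 1/6 = 25/6
4 + 1/(25/6) = 4 + 6/25 = 106/25
4 + 1/(106/25) = 4 + 25/106 = 449/106

449/106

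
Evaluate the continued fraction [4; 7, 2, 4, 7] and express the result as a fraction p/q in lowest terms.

Work from the innermost term outward:
Start with 7.
4 + 1/(7/1) = 4 + 1/7 = 29/7
2 + 1/(29/7) = 2 + 7/29 = 65/29
7 + 1/(65/29) = 7 + 29/65 = 484/65
4 + 1/(484/65) = 4 + 65/484 = 2001/484

2001/484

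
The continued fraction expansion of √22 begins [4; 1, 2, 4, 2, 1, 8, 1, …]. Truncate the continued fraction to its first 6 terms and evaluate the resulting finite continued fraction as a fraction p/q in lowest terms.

Collapse the nested fraction from the inside out:
Start with 1.
2 + 1/(1/1) = 2 + 1/1 = 3/1
4 + 1/(3/1) = 4 + 1/3 = 13/3
2 + 1/(13/3) = 2 + 3/13 = 29/13
1 + 1/(29/13) = 1 + 13/29 = 42/29
4 + 1/(42/29) = 4 + 29/42 = 197/42

197/42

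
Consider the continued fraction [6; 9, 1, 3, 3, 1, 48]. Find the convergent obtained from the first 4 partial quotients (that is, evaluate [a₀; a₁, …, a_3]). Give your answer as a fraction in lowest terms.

Start with 3.
1 + 1/(3/1) = 1 + 1/3 = 4/3
9 + 1/(4/3) = 9 + 3/4 = 39/4
6 + 1/(39/4) = 6 + 4/39 = 238/39

238/39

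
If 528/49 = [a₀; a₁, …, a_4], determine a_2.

3

528 = 10·49 + 38, so a_0 = 10
49 = 1·38 + 11, so a_1 = 1
38 = 3·11 + 5, so a_2 = 3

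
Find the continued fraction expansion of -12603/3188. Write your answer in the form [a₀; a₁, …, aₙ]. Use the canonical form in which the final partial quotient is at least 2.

Apply division with remainder until the remainder is 0:
⌊-12603/3188⌋ = -4, remainder 149
⌊3188/149⌋ = 21, remainder 59
⌊149/59⌋ = 2, remainder 31
⌊59/31⌋ = 1, remainder 28
⌊31/28⌋ = 1, remainder 3
⌊28/3⌋ = 9, remainder 1
⌊3/1⌋ = 3, remainder 0

[-4; 21, 2, 1, 1, 9, 3]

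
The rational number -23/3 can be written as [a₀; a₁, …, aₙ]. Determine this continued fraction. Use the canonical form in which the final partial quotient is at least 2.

Apply division with remainder until the remainder is 0:
-23 = -8·3 + 1, so a_0 = -8
3 = 3·1 + 0, so a_1 = 3

[-8; 3]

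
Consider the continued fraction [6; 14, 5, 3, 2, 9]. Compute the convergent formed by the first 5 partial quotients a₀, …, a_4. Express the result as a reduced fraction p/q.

Starting at the tail and folding back:
Start with 2.
3 + 1/(2/1) = 3 + 1/2 = 7/2
5 + 1/(7/2) = 5 + 2/7 = 37/7
14 + 1/(37/7) = 14 + 7/37 = 525/37
6 + 1/(525/37) = 6 + 37/525 = 3187/525

3187/525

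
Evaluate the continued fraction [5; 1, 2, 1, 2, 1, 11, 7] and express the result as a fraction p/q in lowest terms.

Starting at the tail and folding back:
Start with 7.
11 + 1/(7/1) = 11 + 1/7 = 78/7
1 + 1/(78/7) = 1 + 7/78 = 85/78
2 + 1/(85/78) = 2 + 78/85 = 248/85
1 + 1/(248/85) = 1 + 85/248 = 333/248
2 + 1/(333/248) = 2 + 248/333 = 914/333
1 + 1/(914/333) = 1 + 333/914 = 1247/914
5 + 1/(1247/914) = 5 + 914/1247 = 7149/1247

7149/1247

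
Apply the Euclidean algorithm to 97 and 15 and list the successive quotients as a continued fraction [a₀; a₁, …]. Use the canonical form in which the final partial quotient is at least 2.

97 ÷ 15 → quotient 6, remainder 7
15 ÷ 7 → quotient 2, remainder 1
7 ÷ 1 → quotient 7, remainder 0

[6; 2, 7]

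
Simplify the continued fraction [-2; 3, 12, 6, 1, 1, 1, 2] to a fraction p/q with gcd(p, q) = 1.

a_0 = -2: -2/1
a_1 = 3: -5/3
a_2 = 12: -62/37
a_3 = 6: -377/225
a_4 = 1: -439/262
a_5 = 1: -816/487
a_6 = 1: -1255/749
a_7 = 2: -3326/1985

-3326/1985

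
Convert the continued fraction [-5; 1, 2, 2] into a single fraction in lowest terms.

-30/7

Use the convergent recurrence hₖ = aₖ·hₖ₋₁ + hₖ₋₂ (and likewise for the denominators kₖ):
a_0 = -5: -5/1
a_1 = 1: -4/1
a_2 = 2: -13/3
a_3 = 2: -30/7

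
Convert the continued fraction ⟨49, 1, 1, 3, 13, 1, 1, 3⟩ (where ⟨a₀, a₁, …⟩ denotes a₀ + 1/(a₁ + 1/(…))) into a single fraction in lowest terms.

a_0 = 49: 49/1
a_1 = 1: 50/1
a_2 = 1: 99/2
a_3 = 3: 347/7
a_4 = 13: 4610/93
a_5 = 1: 4957/100
a_6 = 1: 9567/193
a_7 = 3: 33658/679

33658/679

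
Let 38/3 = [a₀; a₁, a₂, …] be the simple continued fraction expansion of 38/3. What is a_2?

⌊38/3⌋ = 12, remainder 2
⌊3/2⌋ = 1, remainder 1
⌊2/1⌋ = 2, remainder 0

2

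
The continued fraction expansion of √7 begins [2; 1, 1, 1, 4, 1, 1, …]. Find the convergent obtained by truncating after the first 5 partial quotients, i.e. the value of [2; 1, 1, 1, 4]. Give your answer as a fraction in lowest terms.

Start with 4.
1 + 1/(4/1) = 1 + 1/4 = 5/4
1 + 1/(5/4) = 1 + 4/5 = 9/5
1 + 1/(9/5) = 1 + 5/9 = 14/9
2 + 1/(14/9) = 2 + 9/14 = 37/14

37/14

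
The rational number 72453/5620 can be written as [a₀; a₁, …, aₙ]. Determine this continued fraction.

[12; 1, 8, 3, 1, 6, 2, 10]

⌊72453/5620⌋ = 12, remainder 5013
⌊5620/5013⌋ = 1, remainder 607
⌊5013/607⌋ = 8, remainder 157
⌊607/157⌋ = 3, remainder 136
⌊157/136⌋ = 1, remainder 21
⌊136/21⌋ = 6, remainder 10
⌊21/10⌋ = 2, remainder 1
⌊10/1⌋ = 10, remainder 0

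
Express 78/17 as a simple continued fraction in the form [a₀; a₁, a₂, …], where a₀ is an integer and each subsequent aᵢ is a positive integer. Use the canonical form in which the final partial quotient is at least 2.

⌊78/17⌋ = 4, remainder 10
⌊17/10⌋ = 1, remainder 7
⌊10/7⌋ = 1, remainder 3
⌊7/3⌋ = 2, remainder 1
⌊3/1⌋ = 3, remainder 0

[4; 1, 1, 2, 3]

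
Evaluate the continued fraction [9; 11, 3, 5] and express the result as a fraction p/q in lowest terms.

1645/181

a_0 = 9: 9/1
a_1 = 11: 100/11
a_2 = 3: 309/34
a_3 = 5: 1645/181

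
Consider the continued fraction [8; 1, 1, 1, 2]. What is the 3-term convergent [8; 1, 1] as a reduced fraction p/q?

17/2

Start with 1.
1 + 1/(1/1) = 1 + 1/1 = 2/1
8 + 1/(2/1) = 8 + 1/2 = 17/2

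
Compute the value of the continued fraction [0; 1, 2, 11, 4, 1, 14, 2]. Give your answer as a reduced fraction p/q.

Collapse the nested fraction from the inside out:
Start with 2.
14 + 1/(2/1) = 14 + 1/2 = 29/2
1 + 1/(29/2) = 1 + 2/29 = 31/29
4 + 1/(31/29) = 4 + 29/31 = 153/31
11 + 1/(153/31) = 11 + 31/153 = 1714/153
2 + 1/(1714/153) = 2 + 153/1714 = 3581/1714
1 + 1/(3581/1714) = 1 + 1714/3581 = 5295/3581
0 + 1/(5295/3581) = 0 + 3581/5295 = 3581/5295

3581/5295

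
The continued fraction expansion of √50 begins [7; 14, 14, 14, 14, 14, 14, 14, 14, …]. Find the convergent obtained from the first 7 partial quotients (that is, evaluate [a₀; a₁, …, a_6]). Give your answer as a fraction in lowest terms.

54608393/7722793

a_0 = 7: 7/1
a_1 = 14: 99/14
a_2 = 14: 1393/197
a_3 = 14: 19601/2772
a_4 = 14: 275807/39005
a_5 = 14: 3880899/548842
a_6 = 14: 54608393/7722793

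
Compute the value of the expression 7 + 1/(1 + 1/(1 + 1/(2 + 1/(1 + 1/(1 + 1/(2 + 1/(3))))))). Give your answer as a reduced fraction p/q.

Starting at the tail and folding back:
Start with 3.
2 + 1/(3/1) = 2 + 1/3 = 7/3
1 + 1/(7/3) = 1 + 3/7 = 10/7
1 + 1/(10/7) = 1 + 7/10 = 17/10
2 + 1/(17/10) = 2 + 10/17 = 44/17
1 + 1/(44/17) = 1 + 17/44 = 61/44
1 + 1/(61/44) = 1 + 44/61 = 105/61
7 + 1/(105/61) = 7 + 61/105 = 796/105

796/105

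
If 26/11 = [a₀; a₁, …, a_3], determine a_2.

Run the Euclidean algorithm, recording each quotient:
26 = 2·11 + 4, so a_0 = 2
11 = 2·4 + 3, so a_1 = 2
4 = 1·3 + 1, so a_2 = 1

1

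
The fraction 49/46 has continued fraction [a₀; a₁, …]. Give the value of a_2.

3

49 ÷ 46 → quotient 1, remainder 3
46 ÷ 3 → quotient 15, remainder 1
3 ÷ 1 → quotient 3, remainder 0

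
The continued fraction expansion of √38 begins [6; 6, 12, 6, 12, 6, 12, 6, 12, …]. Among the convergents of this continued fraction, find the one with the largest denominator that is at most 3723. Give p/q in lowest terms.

2737/444

a_0 = 6: 6/1  (≤ bound)
a_1 = 6: 37/6  (≤ bound)
a_2 = 12: 450/73  (≤ bound)
a_3 = 6: 2737/444  (≤ bound)
a_4 = 12: 33294/5401  (> 3723, stop)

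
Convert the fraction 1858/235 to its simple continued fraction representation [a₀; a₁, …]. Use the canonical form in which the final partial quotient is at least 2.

1858 = 7·235 + 213, so a_0 = 7
235 = 1·213 + 22, so a_1 = 1
213 = 9·22 + 15, so a_2 = 9
22 = 1·15 + 7, so a_3 = 1
15 = 2·7 + 1, so a_4 = 2
7 = 7·1 + 0, so a_5 = 7

[7; 1, 9, 1, 2, 7]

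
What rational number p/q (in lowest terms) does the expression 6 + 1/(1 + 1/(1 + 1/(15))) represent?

202/31

Starting at the tail and folding back:
Start with 15.
1 + 1/(15/1) = 1 + 1/15 = 16/15
1 + 1/(16/15) = 1 + 15/16 = 31/16
6 + 1/(31/16) = 6 + 16/31 = 202/31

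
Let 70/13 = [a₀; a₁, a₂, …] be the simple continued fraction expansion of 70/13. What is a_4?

70 = 5·13 + 5, so a_0 = 5
13 = 2·5 + 3, so a_1 = 2
5 = 1·3 + 2, so a_2 = 1
3 = 1·2 + 1, so a_3 = 1
2 = 2·1 + 0, so a_4 = 2

2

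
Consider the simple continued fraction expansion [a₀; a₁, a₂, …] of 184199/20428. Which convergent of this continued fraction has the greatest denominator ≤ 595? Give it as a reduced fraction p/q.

4247/471

a_0 = 9: 9/1  (≤ bound)
a_1 = 58: 523/58  (≤ bound)
a_2 = 1: 532/59  (≤ bound)
a_3 = 6: 3715/412  (≤ bound)
a_4 = 1: 4247/471  (≤ bound)
a_5 = 2: 12209/1354  (> 595, stop)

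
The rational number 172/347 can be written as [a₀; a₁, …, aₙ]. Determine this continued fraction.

[0; 2, 57, 3]

172 = 0·347 + 172, so a_0 = 0
347 = 2·172 + 3, so a_1 = 2
172 = 57·3 + 1, so a_2 = 57
3 = 3·1 + 0, so a_3 = 3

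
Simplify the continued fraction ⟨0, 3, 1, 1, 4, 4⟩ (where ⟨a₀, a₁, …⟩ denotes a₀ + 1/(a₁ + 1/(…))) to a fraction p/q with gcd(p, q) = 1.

38/135

Work from the innermost term outward:
Start with 4.
4 + 1/(4/1) = 4 + 1/4 = 17/4
1 + 1/(17/4) = 1 + 4/17 = 21/17
1 + 1/(21/17) = 1 + 17/21 = 38/21
3 + 1/(38/21) = 3 + 21/38 = 135/38
0 + 1/(135/38) = 0 + 38/135 = 38/135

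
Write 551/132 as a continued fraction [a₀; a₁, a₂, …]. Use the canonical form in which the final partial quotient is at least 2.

Run the Euclidean algorithm, recording each quotient:
551 = 4·132 + 23, so a_0 = 4
132 = 5·23 + 17, so a_1 = 5
23 = 1·17 + 6, so a_2 = 1
17 = 2·6 + 5, so a_3 = 2
6 = 1·5 + 1, so a_4 = 1
5 = 5·1 + 0, so a_5 = 5

[4; 5, 1, 2, 1, 5]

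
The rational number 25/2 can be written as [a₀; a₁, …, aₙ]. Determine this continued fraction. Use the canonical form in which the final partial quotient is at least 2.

[12; 2]

⌊25/2⌋ = 12, remainder 1
⌊2/1⌋ = 2, remainder 0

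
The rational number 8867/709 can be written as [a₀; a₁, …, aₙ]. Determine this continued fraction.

Apply division with remainder until the remainder is 0:
⌊8867/709⌋ = 12, remainder 359
⌊709/359⌋ = 1, remainder 350
⌊359/350⌋ = 1, remainder 9
⌊350/9⌋ = 38, remainder 8
⌊9/8⌋ = 1, remainder 1
⌊8/1⌋ = 8, remainder 0

[12; 1, 1, 38, 1, 8]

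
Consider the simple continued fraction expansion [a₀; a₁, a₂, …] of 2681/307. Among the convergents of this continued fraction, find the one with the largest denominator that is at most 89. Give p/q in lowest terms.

List convergents until the denominator exceeds the bound:
a_0 = 8: 8/1  (≤ bound)
a_1 = 1: 9/1  (≤ bound)
a_2 = 2: 26/3  (≤ bound)
a_3 = 1: 35/4  (≤ bound)
a_4 = 2: 96/11  (≤ bound)
a_5 = 1: 131/15  (≤ bound)
a_6 = 9: 1275/146  (> 89, stop)

131/15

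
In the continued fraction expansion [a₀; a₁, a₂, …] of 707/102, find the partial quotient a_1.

1

707 ÷ 102 → quotient 6, remainder 95
102 ÷ 95 → quotient 1, remainder 7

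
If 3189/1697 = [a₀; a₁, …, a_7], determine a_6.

2

3189 ÷ 1697 → quotient 1, remainder 1492
1697 ÷ 1492 → quotient 1, remainder 205
1492 ÷ 205 → quotient 7, remainder 57
205 ÷ 57 → quotient 3, remainder 34
57 ÷ 34 → quotient 1, remainder 23
34 ÷ 23 → quotient 1, remainder 11
23 ÷ 11 → quotient 2, remainder 1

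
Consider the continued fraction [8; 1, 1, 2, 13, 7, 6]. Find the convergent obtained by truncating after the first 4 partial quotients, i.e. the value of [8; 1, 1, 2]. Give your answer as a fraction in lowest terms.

Start with 2.
1 + 1/(2/1) = 1 + 1/2 = 3/2
1 + 1/(3/2) = 1 + 2/3 = 5/3
8 + 1/(5/3) = 8 + 3/5 = 43/5

43/5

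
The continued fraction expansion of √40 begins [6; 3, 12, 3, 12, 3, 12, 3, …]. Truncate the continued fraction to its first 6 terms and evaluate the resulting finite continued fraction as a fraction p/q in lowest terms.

Start with 3.
12 + 1/(3/1) = 12 + 1/3 = 37/3
3 + 1/(37/3) = 3 + 3/37 = 114/37
12 + 1/(114/37) = 12 + 37/114 = 1405/114
3 + 1/(1405/114) = 3 + 114/1405 = 4329/1405
6 + 1/(4329/1405) = 6 + 1405/4329 = 27379/4329

27379/4329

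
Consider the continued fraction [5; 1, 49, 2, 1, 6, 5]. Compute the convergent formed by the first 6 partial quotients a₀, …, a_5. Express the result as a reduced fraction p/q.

6022/1007

Start with 6.
1 + 1/(6/1) = 1 + 1/6 = 7/6
2 + 1/(7/6) = 2 + 6/7 = 20/7
49 + 1/(20/7) = 49 + 7/20 = 987/20
1 + 1/(987/20) = 1 + 20/987 = 1007/987
5 + 1/(1007/987) = 5 + 987/1007 = 6022/1007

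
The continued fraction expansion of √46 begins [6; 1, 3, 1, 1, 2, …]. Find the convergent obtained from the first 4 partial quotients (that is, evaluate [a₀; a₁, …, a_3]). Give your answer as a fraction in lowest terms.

a_0 = 6: 6/1
a_1 = 1: 7/1
a_2 = 3: 27/4
a_3 = 1: 34/5

34/5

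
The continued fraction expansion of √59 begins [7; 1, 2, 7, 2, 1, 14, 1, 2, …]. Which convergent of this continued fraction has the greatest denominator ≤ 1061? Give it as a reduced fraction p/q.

7781/1013

a_0 = 7: 7/1  (≤ bound)
a_1 = 1: 8/1  (≤ bound)
a_2 = 2: 23/3  (≤ bound)
a_3 = 7: 169/22  (≤ bound)
a_4 = 2: 361/47  (≤ bound)
a_5 = 1: 530/69  (≤ bound)
a_6 = 14: 7781/1013  (≤ bound)
a_7 = 1: 8311/1082  (> 1061, stop)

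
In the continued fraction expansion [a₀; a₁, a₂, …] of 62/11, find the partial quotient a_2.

⌊62/11⌋ = 5, remainder 7
⌊11/7⌋ = 1, remainder 4
⌊7/4⌋ = 1, remainder 3

1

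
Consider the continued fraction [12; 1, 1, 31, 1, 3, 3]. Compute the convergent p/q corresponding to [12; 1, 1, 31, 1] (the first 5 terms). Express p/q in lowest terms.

813/65

Work from the innermost term outward:
Start with 1.
31 + 1/(1/1) = 31 + 1/1 = 32/1
1 + 1/(32/1) = 1 + 1/32 = 33/32
1 + 1/(33/32) = 1 + 32/33 = 65/33
12 + 1/(65/33) = 12 + 33/65 = 813/65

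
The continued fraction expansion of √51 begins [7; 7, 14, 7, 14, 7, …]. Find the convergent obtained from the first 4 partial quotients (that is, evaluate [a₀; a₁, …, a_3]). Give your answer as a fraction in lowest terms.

4999/700

a_0 = 7: 7/1
a_1 = 7: 50/7
a_2 = 14: 707/99
a_3 = 7: 4999/700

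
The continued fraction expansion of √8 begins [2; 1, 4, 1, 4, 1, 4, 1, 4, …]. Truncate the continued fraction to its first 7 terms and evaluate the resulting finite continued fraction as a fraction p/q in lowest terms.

478/169

a_0 = 2: 2/1
a_1 = 1: 3/1
a_2 = 4: 14/5
a_3 = 1: 17/6
a_4 = 4: 82/29
a_5 = 1: 99/35
a_6 = 4: 478/169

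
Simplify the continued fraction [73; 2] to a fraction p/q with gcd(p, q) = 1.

Start with 2.
73 + 1/(2/1) = 73 + 1/2 = 147/2

147/2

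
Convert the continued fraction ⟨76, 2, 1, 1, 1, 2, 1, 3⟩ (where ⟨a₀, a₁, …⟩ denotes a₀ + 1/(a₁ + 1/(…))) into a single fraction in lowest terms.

8249/108

Start with 3.
1 + 1/(3/1) = 1 + 1/3 = 4/3
2 + 1/(4/3) = 2 + 3/4 = 11/4
1 + 1/(11/4) = 1 + 4/11 = 15/11
1 + 1/(15/11) = 1 + 11/15 = 26/15
1 + 1/(26/15) = 1 + 15/26 = 41/26
2 + 1/(41/26) = 2 + 26/41 = 108/41
76 + 1/(108/41) = 76 + 41/108 = 8249/108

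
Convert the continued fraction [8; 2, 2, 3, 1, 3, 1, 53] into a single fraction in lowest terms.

47497/5648

a_0 = 8: 8/1
a_1 = 2: 17/2
a_2 = 2: 42/5
a_3 = 3: 143/17
a_4 = 1: 185/22
a_5 = 3: 698/83
a_6 = 1: 883/105
a_7 = 53: 47497/5648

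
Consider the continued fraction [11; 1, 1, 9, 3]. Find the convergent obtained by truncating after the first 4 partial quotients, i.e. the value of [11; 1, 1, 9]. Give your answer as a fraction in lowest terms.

219/19

Start with 9.
1 + 1/(9/1) = 1 + 1/9 = 10/9
1 + 1/(10/9) = 1 + 9/10 = 19/10
11 + 1/(19/10) = 11 + 10/19 = 219/19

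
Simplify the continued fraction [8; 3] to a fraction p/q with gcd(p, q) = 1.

Starting at the tail and folding back:
Start with 3.
8 + 1/(3/1) = 8 + 1/3 = 25/3

25/3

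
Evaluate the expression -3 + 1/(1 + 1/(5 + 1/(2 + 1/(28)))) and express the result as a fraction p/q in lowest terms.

a_0 = -3: -3/1
a_1 = 1: -2/1
a_2 = 5: -13/6
a_3 = 2: -28/13
a_4 = 28: -797/370

-797/370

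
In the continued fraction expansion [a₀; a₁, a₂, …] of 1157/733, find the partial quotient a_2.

Repeatedly divide and take the remainder:
1157 = 1·733 + 424, so a_0 = 1
733 = 1·424 + 309, so a_1 = 1
424 = 1·309 + 115, so a_2 = 1

1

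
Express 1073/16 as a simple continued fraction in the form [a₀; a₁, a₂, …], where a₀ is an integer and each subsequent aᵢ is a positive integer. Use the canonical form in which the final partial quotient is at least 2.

Run the Euclidean algorithm, recording each quotient:
1073 = 67·16 + 1, so a_0 = 67
16 = 16·1 + 0, so a_1 = 16

[67; 16]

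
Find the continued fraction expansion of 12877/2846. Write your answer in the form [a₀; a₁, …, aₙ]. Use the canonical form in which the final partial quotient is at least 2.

Repeatedly divide and take the remainder:
⌊12877/2846⌋ = 4, remainder 1493
⌊2846/1493⌋ = 1, remainder 1353
⌊1493/1353⌋ = 1, remainder 140
⌊1353/140⌋ = 9, remainder 93
⌊140/93⌋ = 1, remainder 47
⌊93/47⌋ = 1, remainder 46
⌊47/46⌋ = 1, remainder 1
⌊46/1⌋ = 46, remainder 0

[4; 1, 1, 9, 1, 1, 1, 46]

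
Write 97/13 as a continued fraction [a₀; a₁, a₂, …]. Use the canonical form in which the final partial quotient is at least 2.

Apply division with remainder until the remainder is 0:
97 ÷ 13 → quotient 7, remainder 6
13 ÷ 6 → quotient 2, remainder 1
6 ÷ 1 → quotient 6, remainder 0

[7; 2, 6]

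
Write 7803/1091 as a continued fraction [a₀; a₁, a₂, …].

7803 ÷ 1091 → quotient 7, remainder 166
1091 ÷ 166 → quotient 6, remainder 95
166 ÷ 95 → quotient 1, remainder 71
95 ÷ 71 → quotient 1, remainder 24
71 ÷ 24 → quotient 2, remainder 23
24 ÷ 23 → quotient 1, remainder 1
23 ÷ 1 → quotient 23, remainder 0

[7; 6, 1, 1, 2, 1, 23]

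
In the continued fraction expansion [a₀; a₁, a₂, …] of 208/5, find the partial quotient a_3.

Repeatedly divide and take the remainder:
⌊208/5⌋ = 41, remainder 3
⌊5/3⌋ = 1, remainder 2
⌊3/2⌋ = 1, remainder 1
⌊2/1⌋ = 2, remainder 0

2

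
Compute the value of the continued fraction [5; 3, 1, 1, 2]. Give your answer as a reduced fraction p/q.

95/18

a_0 = 5: 5/1
a_1 = 3: 16/3
a_2 = 1: 21/4
a_3 = 1: 37/7
a_4 = 2: 95/18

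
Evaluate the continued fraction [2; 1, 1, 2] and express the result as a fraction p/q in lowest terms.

Use the convergent recurrence hₖ = aₖ·hₖ₋₁ + hₖ₋₂ (and likewise for the denominators kₖ):
a_0 = 2: 2/1
a_1 = 1: 3/1
a_2 = 1: 5/2
a_3 = 2: 13/5

13/5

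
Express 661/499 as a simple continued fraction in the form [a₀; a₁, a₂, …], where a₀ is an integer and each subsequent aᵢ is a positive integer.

Repeatedly divide and take the remainder:
661 = 1·499 + 162, so a_0 = 1
499 = 3·162 + 13, so a_1 = 3
162 = 12·13 + 6, so a_2 = 12
13 = 2·6 + 1, so a_3 = 2
6 = 6·1 + 0, so a_4 = 6

[1; 3, 12, 2, 6]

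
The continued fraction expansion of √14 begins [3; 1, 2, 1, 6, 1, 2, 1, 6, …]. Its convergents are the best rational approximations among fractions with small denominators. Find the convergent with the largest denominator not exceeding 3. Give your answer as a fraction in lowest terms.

11/3

a_0 = 3: 3/1  (≤ bound)
a_1 = 1: 4/1  (≤ bound)
a_2 = 2: 11/3  (≤ bound)
a_3 = 1: 15/4  (> 3, stop)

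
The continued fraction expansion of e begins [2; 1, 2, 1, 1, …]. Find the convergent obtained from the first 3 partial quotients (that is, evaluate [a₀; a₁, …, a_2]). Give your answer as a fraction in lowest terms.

8/3

Starting at the tail and folding back:
Start with 2.
1 + 1/(2/1) = 1 + 1/2 = 3/2
2 + 1/(3/2) = 2 + 2/3 = 8/3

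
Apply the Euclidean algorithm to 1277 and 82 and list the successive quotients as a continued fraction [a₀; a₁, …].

1277 ÷ 82 → quotient 15, remainder 47
82 ÷ 47 → quotient 1, remainder 35
47 ÷ 35 → quotient 1, remainder 12
35 ÷ 12 → quotient 2, remainder 11
12 ÷ 11 → quotient 1, remainder 1
11 ÷ 1 → quotient 11, remainder 0

[15; 1, 1, 2, 1, 11]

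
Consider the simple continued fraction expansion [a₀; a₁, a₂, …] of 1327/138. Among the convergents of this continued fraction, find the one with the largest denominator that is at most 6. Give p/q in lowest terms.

List convergents until the denominator exceeds the bound:
a_0 = 9: 9/1  (≤ bound)
a_1 = 1: 10/1  (≤ bound)
a_2 = 1: 19/2  (≤ bound)
a_3 = 1: 29/3  (≤ bound)
a_4 = 1: 48/5  (≤ bound)
a_5 = 1: 77/8  (> 6, stop)

48/5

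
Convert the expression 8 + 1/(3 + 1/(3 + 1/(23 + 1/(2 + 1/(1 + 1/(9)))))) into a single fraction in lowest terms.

Start with 9.
1 + 1/(9/1) = 1 + 1/9 = 10/9
2 + 1/(10/9) = 2 + 9/10 = 29/10
23 + 1/(29/10) = 23 + 10/29 = 677/29
3 + 1/(677/29) = 3 + 29/677 = 2060/677
3 + 1/(2060/677) = 3 + 677/2060 = 6857/2060
8 + 1/(6857/2060) = 8 + 2060/6857 = 56916/6857

56916/6857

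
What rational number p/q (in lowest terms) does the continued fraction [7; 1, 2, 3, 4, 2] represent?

739/96

Start with 2.
4 + 1/(2/1) = 4 + 1/2 = 9/2
3 + 1/(9/2) = 3 + 2/9 = 29/9
2 + 1/(29/9) = 2 + 9/29 = 67/29
1 + 1/(67/29) = 1 + 29/67 = 96/67
7 + 1/(96/67) = 7 + 67/96 = 739/96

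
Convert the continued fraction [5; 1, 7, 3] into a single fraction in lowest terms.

147/25

Starting at the tail and folding back:
Start with 3.
7 + 1/(3/1) = 7 + 1/3 = 22/3
1 + 1/(22/3) = 1 + 3/22 = 25/22
5 + 1/(25/22) = 5 + 22/25 = 147/25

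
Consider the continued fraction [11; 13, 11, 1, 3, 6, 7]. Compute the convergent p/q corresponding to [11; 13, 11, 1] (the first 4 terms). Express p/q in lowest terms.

1739/157

Compute successive convergents:
a_0 = 11: 11/1
a_1 = 13: 144/13
a_2 = 11: 1595/144
a_3 = 1: 1739/157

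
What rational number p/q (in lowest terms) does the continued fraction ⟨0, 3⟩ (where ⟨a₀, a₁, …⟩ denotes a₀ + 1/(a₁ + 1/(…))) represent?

Work from the innermost term outward:
Start with 3.
0 + 1/(3/1) = 0 + 1/3 = 1/3

1/3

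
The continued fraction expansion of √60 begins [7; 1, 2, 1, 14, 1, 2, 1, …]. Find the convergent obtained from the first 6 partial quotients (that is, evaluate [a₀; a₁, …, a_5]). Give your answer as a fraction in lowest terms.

488/63

a_0 = 7: 7/1
a_1 = 1: 8/1
a_2 = 2: 23/3
a_3 = 1: 31/4
a_4 = 14: 457/59
a_5 = 1: 488/63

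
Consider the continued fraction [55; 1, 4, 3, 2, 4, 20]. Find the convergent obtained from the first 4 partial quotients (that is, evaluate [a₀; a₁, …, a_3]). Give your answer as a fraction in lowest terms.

893/16

Start with 3.
4 + 1/(3/1) = 4 + 1/3 = 13/3
1 + 1/(13/3) = 1 + 3/13 = 16/13
55 + 1/(16/13) = 55 + 13/16 = 893/16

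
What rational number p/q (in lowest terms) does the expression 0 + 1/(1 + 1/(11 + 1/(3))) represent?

34/37

Collapse the nested fraction from the inside out:
Start with 3.
11 + 1/(3/1) = 11 + 1/3 = 34/3
1 + 1/(34/3) = 1 + 3/34 = 37/34
0 + 1/(37/34) = 0 + 34/37 = 34/37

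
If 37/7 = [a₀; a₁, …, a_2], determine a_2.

37 ÷ 7 → quotient 5, remainder 2
7 ÷ 2 → quotient 3, remainder 1
2 ÷ 1 → quotient 2, remainder 0

2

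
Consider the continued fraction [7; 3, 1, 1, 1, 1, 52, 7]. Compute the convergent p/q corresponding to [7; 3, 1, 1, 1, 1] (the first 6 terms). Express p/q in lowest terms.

131/18

a_0 = 7: 7/1
a_1 = 3: 22/3
a_2 = 1: 29/4
a_3 = 1: 51/7
a_4 = 1: 80/11
a_5 = 1: 131/18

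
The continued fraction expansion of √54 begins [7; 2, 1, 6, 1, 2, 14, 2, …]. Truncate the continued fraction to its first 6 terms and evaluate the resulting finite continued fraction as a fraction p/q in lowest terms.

a_0 = 7: 7/1
a_1 = 2: 15/2
a_2 = 1: 22/3
a_3 = 6: 147/20
a_4 = 1: 169/23
a_5 = 2: 485/66

485/66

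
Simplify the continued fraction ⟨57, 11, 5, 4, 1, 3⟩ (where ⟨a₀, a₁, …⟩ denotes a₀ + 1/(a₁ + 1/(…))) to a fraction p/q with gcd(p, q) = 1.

Build up convergents one term at a time:
a_0 = 57: 57/1
a_1 = 11: 628/11
a_2 = 5: 3197/56
a_3 = 4: 13416/235
a_4 = 1: 16613/291
a_5 = 3: 63255/1108

63255/1108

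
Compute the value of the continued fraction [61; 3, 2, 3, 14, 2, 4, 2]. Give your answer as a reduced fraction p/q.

Collapse the nested fraction from the inside out:
Start with 2.
4 + 1/(2/1) = 4 + 1/2 = 9/2
2 + 1/(9/2) = 2 + 2/9 = 20/9
14 + 1/(20/9) = 14 + 9/20 = 289/20
3 + 1/(289/20) = 3 + 20/289 = 887/289
2 + 1/(887/289) = 2 + 289/887 = 2063/887
3 + 1/(2063/887) = 3 + 887/2063 = 7076/2063
61 + 1/(7076/2063) = 61 + 2063/7076 = 433699/7076

433699/7076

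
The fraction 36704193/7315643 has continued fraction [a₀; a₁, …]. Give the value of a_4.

48

36704193 ÷ 7315643 → quotient 5, remainder 125978
7315643 ÷ 125978 → quotient 58, remainder 8919
125978 ÷ 8919 → quotient 14, remainder 1112
8919 ÷ 1112 → quotient 8, remainder 23
1112 ÷ 23 → quotient 48, remainder 8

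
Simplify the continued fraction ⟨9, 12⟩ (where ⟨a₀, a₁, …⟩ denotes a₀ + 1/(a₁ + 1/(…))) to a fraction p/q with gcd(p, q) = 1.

a_0 = 9: 9/1
a_1 = 12: 109/12

109/12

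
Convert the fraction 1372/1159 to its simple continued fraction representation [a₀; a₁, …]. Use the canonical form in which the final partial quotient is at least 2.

Apply division with remainder until the remainder is 0:
1372 ÷ 1159 → quotient 1, remainder 213
1159 ÷ 213 → quotient 5, remainder 94
213 ÷ 94 → quotient 2, remainder 25
94 ÷ 25 → quotient 3, remainder 19
25 ÷ 19 → quotient 1, remainder 6
19 ÷ 6 → quotient 3, remainder 1
6 ÷ 1 → quotient 6, remainder 0

[1; 5, 2, 3, 1, 3, 6]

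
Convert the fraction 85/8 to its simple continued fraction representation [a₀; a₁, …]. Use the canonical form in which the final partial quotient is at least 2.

Run the Euclidean algorithm, recording each quotient:
⌊85/8⌋ = 10, remainder 5
⌊8/5⌋ = 1, remainder 3
⌊5/3⌋ = 1, remainder 2
⌊3/2⌋ = 1, remainder 1
⌊2/1⌋ = 2, remainder 0

[10; 1, 1, 1, 2]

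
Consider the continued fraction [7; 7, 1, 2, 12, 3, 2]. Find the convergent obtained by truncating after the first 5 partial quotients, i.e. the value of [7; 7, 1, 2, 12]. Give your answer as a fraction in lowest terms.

2025/284

Work from the innermost term outward:
Start with 12.
2 + 1/(12/1) = 2 + 1/12 = 25/12
1 + 1/(25/12) = 1 + 12/25 = 37/25
7 + 1/(37/25) = 7 + 25/37 = 284/37
7 + 1/(284/37) = 7 + 37/284 = 2025/284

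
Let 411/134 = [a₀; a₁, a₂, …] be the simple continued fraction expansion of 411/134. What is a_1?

14

411 ÷ 134 → quotient 3, remainder 9
134 ÷ 9 → quotient 14, remainder 8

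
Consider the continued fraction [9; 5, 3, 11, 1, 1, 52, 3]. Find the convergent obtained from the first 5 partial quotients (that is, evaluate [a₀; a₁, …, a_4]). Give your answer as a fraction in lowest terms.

Compute successive convergents:
a_0 = 9: 9/1
a_1 = 5: 46/5
a_2 = 3: 147/16
a_3 = 11: 1663/181
a_4 = 1: 1810/197

1810/197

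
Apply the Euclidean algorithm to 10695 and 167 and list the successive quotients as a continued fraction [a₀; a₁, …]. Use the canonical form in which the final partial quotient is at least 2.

[64; 23, 1, 6]

Apply division with remainder until the remainder is 0:
10695 = 64·167 + 7, so a_0 = 64
167 = 23·7 + 6, so a_1 = 23
7 = 1·6 + 1, so a_2 = 1
6 = 6·1 + 0, so a_3 = 6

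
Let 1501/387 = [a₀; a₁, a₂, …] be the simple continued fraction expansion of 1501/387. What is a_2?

Run the Euclidean algorithm, recording each quotient:
⌊1501/387⌋ = 3, remainder 340
⌊387/340⌋ = 1, remainder 47
⌊340/47⌋ = 7, remainder 11

7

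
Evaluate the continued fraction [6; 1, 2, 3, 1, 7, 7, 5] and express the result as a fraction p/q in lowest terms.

Use the convergent recurrence hₖ = aₖ·hₖ₋₁ + hₖ₋₂ (and likewise for the denominators kₖ):
a_0 = 6: 6/1
a_1 = 1: 7/1
a_2 = 2: 20/3
a_3 = 3: 67/10
a_4 = 1: 87/13
a_5 = 7: 676/101
a_6 = 7: 4819/720
a_7 = 5: 24771/3701

24771/3701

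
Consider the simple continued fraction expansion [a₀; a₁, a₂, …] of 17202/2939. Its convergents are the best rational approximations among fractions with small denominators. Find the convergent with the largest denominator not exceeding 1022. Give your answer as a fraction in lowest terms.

a_0 = 5: 5/1  (≤ bound)
a_1 = 1: 6/1  (≤ bound)
a_2 = 5: 35/6  (≤ bound)
a_3 = 1: 41/7  (≤ bound)
a_4 = 4: 199/34  (≤ bound)
a_5 = 12: 2429/415  (≤ bound)
a_6 = 7: 17202/2939  (> 1022, stop)

2429/415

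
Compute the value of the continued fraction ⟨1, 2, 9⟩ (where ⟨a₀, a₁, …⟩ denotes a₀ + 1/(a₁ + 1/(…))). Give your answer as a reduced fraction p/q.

Start with 9.
2 + 1/(9/1) = 2 + 1/9 = 19/9
1 + 1/(19/9) = 1 + 9/19 = 28/19

28/19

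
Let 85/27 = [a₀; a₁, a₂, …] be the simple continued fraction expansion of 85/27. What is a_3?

3

85 ÷ 27 → quotient 3, remainder 4
27 ÷ 4 → quotient 6, remainder 3
4 ÷ 3 → quotient 1, remainder 1
3 ÷ 1 → quotient 3, remainder 0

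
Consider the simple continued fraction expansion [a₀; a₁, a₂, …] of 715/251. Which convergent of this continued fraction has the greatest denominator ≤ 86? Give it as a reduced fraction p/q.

List convergents until the denominator exceeds the bound:
a_0 = 2: 2/1  (≤ bound)
a_1 = 1: 3/1  (≤ bound)
a_2 = 5: 17/6  (≤ bound)
a_3 = 1: 20/7  (≤ bound)
a_4 = 1: 37/13  (≤ bound)
a_5 = 1: 57/20  (≤ bound)
a_6 = 1: 94/33  (≤ bound)
a_7 = 7: 715/251  (> 86, stop)

94/33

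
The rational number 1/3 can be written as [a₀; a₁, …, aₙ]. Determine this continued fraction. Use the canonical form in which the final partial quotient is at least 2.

[0; 3]

⌊1/3⌋ = 0, remainder 1
⌊3/1⌋ = 3, remainder 0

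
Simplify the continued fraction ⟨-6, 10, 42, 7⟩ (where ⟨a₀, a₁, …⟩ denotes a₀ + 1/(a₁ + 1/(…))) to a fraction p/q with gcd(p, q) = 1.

-17447/2957

Collapse the nested fraction from the inside out:
Start with 7.
42 + 1/(7/1) = 42 + 1/7 = 295/7
10 + 1/(295/7) = 10 + 7/295 = 2957/295
-6 + 1/(2957/295) = -6 + 295/2957 = -17447/2957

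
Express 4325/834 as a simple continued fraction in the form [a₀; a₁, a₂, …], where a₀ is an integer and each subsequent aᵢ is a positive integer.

4325 ÷ 834 → quotient 5, remainder 155
834 ÷ 155 → quotient 5, remainder 59
155 ÷ 59 → quotient 2, remainder 37
59 ÷ 37 → quotient 1, remainder 22
37 ÷ 22 → quotient 1, remainder 15
22 ÷ 15 → quotient 1, remainder 7
15 ÷ 7 → quotient 2, remainder 1
7 ÷ 1 → quotient 7, remainder 0

[5; 5, 2, 1, 1, 1, 2, 7]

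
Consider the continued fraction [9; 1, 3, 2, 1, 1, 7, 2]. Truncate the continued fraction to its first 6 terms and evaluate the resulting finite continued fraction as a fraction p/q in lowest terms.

215/22

Collapse the nested fraction from the inside out:
Start with 1.
1 + 1/(1/1) = 1 + 1/1 = 2/1
2 + 1/(2/1) = 2 + 1/2 = 5/2
3 + 1/(5/2) = 3 + 2/5 = 17/5
1 + 1/(17/5) = 1 + 5/17 = 22/17
9 + 1/(22/17) = 9 + 17/22 = 215/22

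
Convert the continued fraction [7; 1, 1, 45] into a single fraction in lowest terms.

Use the convergent recurrence hₖ = aₖ·hₖ₋₁ + hₖ₋₂ (and likewise for the denominators kₖ):
a_0 = 7: 7/1
a_1 = 1: 8/1
a_2 = 1: 15/2
a_3 = 45: 683/91

683/91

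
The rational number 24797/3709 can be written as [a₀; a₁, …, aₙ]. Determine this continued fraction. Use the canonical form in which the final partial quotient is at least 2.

[6; 1, 2, 5, 1, 1, 9, 11]

24797 = 6·3709 + 2543, so a_0 = 6
3709 = 1·2543 + 1166, so a_1 = 1
2543 = 2·1166 + 211, so a_2 = 2
1166 = 5·211 + 111, so a_3 = 5
211 = 1·111 + 100, so a_4 = 1
111 = 1·100 + 11, so a_5 = 1
100 = 9·11 + 1, so a_6 = 9
11 = 11·1 + 0, so a_7 = 11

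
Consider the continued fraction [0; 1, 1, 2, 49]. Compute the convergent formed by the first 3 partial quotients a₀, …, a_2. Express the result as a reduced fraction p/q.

Start with 1.
1 + 1/(1/1) = 1 + 1/1 = 2/1
0 + 1/(2/1) = 0 + 1/2 = 1/2

1/2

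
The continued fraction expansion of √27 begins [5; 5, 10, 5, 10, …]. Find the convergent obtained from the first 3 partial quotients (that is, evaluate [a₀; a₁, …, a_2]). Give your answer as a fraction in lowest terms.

265/51

a_0 = 5: 5/1
a_1 = 5: 26/5
a_2 = 10: 265/51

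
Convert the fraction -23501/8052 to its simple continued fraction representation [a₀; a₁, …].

Repeatedly divide and take the remainder:
-23501 ÷ 8052 → quotient -3, remainder 655
8052 ÷ 655 → quotient 12, remainder 192
655 ÷ 192 → quotient 3, remainder 79
192 ÷ 79 → quotient 2, remainder 34
79 ÷ 34 → quotient 2, remainder 11
34 ÷ 11 → quotient 3, remainder 1
11 ÷ 1 → quotient 11, remainder 0

[-3; 12, 3, 2, 2, 3, 11]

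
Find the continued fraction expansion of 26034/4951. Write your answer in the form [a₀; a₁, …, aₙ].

Apply division with remainder until the remainder is 0:
⌊26034/4951⌋ = 5, remainder 1279
⌊4951/1279⌋ = 3, remainder 1114
⌊1279/1114⌋ = 1, remainder 165
⌊1114/165⌋ = 6, remainder 124
⌊165/124⌋ = 1, remainder 41
⌊124/41⌋ = 3, remainder 1
⌊41/1⌋ = 41, remainder 0

[5; 3, 1, 6, 1, 3, 41]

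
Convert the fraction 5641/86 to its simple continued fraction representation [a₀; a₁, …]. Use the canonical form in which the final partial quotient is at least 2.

[65; 1, 1, 2, 5, 3]

5641 = 65·86 + 51, so a_0 = 65
86 = 1·51 + 35, so a_1 = 1
51 = 1·35 + 16, so a_2 = 1
35 = 2·16 + 3, so a_3 = 2
16 = 5·3 + 1, so a_4 = 5
3 = 3·1 + 0, so a_5 = 3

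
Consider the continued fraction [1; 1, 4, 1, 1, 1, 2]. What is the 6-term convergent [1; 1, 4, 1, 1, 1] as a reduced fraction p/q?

31/17

Use the convergent recurrence hₖ = aₖ·hₖ₋₁ + hₖ₋₂ (and likewise for the denominators kₖ):
a_0 = 1: 1/1
a_1 = 1: 2/1
a_2 = 4: 9/5
a_3 = 1: 11/6
a_4 = 1: 20/11
a_5 = 1: 31/17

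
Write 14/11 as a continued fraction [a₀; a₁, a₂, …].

Apply division with remainder until the remainder is 0:
14 = 1·11 + 3, so a_0 = 1
11 = 3·3 + 2, so a_1 = 3
3 = 1·2 + 1, so a_2 = 1
2 = 2·1 + 0, so a_3 = 2

[1; 3, 1, 2]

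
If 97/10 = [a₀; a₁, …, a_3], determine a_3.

97 ÷ 10 → quotient 9, remainder 7
10 ÷ 7 → quotient 1, remainder 3
7 ÷ 3 → quotient 2, remainder 1
3 ÷ 1 → quotient 3, remainder 0

3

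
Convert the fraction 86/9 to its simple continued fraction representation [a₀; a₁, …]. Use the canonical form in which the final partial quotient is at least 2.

[9; 1, 1, 4]

86 = 9·9 + 5, so a_0 = 9
9 = 1·5 + 4, so a_1 = 1
5 = 1·4 + 1, so a_2 = 1
4 = 4·1 + 0, so a_3 = 4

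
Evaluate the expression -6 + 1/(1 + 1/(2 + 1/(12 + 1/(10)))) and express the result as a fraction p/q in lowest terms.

-1986/373

Start with 10.
12 + 1/(10/1) = 12 + 1/10 = 121/10
2 + 1/(121/10) = 2 + 10/121 = 252/121
1 + 1/(252/121) = 1 + 121/252 = 373/252
-6 + 1/(373/252) = -6 + 252/373 = -1986/373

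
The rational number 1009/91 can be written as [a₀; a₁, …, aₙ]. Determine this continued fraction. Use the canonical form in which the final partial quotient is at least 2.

[11; 11, 2, 1, 2]

1009 = 11·91 + 8, so a_0 = 11
91 = 11·8 + 3, so a_1 = 11
8 = 2·3 + 2, so a_2 = 2
3 = 1·2 + 1, so a_3 = 1
2 = 2·1 + 0, so a_4 = 2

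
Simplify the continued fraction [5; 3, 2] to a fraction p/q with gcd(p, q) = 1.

Use the convergent recurrence hₖ = aₖ·hₖ₋₁ + hₖ₋₂ (and likewise for the denominators kₖ):
a_0 = 5: 5/1
a_1 = 3: 16/3
a_2 = 2: 37/7

37/7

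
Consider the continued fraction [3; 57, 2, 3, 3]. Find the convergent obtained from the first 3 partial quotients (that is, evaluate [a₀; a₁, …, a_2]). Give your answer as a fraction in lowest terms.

347/115

Start with 2.
57 + 1/(2/1) = 57 + 1/2 = 115/2
3 + 1/(115/2) = 3 + 2/115 = 347/115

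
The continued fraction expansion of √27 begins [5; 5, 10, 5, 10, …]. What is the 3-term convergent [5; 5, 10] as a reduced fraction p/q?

Work from the innermost term outward:
Start with 10.
5 + 1/(10/1) = 5 + 1/10 = 51/10
5 + 1/(51/10) = 5 + 10/51 = 265/51

265/51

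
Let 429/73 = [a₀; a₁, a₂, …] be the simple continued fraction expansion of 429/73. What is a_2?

7

⌊429/73⌋ = 5, remainder 64
⌊73/64⌋ = 1, remainder 9
⌊64/9⌋ = 7, remainder 1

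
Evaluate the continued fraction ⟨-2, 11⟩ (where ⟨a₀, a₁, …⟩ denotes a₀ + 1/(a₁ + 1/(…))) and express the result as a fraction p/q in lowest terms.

Start with 11.
-2 + 1/(11/1) = -2 + 1/11 = -21/11

-21/11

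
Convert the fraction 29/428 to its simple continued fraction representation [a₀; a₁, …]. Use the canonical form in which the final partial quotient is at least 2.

[0; 14, 1, 3, 7]

Run the Euclidean algorithm, recording each quotient:
29 ÷ 428 → quotient 0, remainder 29
428 ÷ 29 → quotient 14, remainder 22
29 ÷ 22 → quotient 1, remainder 7
22 ÷ 7 → quotient 3, remainder 1
7 ÷ 1 → quotient 7, remainder 0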